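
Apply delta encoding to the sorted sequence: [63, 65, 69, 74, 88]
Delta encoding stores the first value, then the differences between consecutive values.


First value: 63
Deltas:
  65 - 63 = 2
  69 - 65 = 4
  74 - 69 = 5
  88 - 74 = 14


Delta encoded: [63, 2, 4, 5, 14]


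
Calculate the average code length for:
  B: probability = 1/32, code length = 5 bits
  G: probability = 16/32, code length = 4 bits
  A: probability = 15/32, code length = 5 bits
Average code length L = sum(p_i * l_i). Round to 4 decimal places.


Weighted contributions p_i * l_i:
  B: (1/32) * 5 = 5/32
  G: (16/32) * 4 = 64/32
  A: (15/32) * 5 = 75/32
Sum = (5 + 64 + 75)/32 = 144/32

L = 144/32 = 4.5000 bits/symbol


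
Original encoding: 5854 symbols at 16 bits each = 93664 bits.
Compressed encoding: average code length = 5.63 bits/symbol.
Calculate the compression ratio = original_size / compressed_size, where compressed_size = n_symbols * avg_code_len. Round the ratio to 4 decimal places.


original_size = n_symbols * orig_bits = 5854 * 16 = 93664 bits
compressed_size = n_symbols * avg_code_len = 5854 * 5.63 = 32958.02 bits
ratio = original_size / compressed_size = 93664 / 32958.02 = 2.8419

Compression ratio = 2.8419


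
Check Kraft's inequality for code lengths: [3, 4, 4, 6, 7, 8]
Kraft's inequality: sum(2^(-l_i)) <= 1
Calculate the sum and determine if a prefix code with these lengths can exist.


Sum = 2^(-3) + 2^(-4) + 2^(-4) + 2^(-6) + 2^(-7) + 2^(-8)
    = 0.125 + 0.0625 + 0.0625 + 0.015625 + 0.0078125 + 0.00390625
    = 71/256 = 0.27734375
Since 0.27734375 <= 1, Kraft's inequality IS satisfied.
A prefix code with these lengths CAN exist.

Kraft sum = 0.27734375. Satisfied.


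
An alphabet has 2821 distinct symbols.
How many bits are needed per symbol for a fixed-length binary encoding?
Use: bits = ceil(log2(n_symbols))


log2(2821) = 11.462
Bracket: 2^11 = 2048 < 2821 <= 2^12 = 4096
So ceil(log2(2821)) = 12

bits = ceil(log2(2821)) = ceil(11.462) = 12 bits


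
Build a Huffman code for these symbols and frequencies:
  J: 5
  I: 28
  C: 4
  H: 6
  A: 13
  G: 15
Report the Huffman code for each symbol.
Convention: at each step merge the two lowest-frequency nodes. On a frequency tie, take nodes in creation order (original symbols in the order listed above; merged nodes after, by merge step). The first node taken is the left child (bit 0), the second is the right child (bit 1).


Huffman tree construction:
Step 1: Merge C(4) + J(5) = 9
Step 2: Merge H(6) + (C+J)(9) = 15
Step 3: Merge A(13) + G(15) = 28
Step 4: Merge (H+(C+J))(15) + I(28) = 43
Step 5: Merge (A+G)(28) + ((H+(C+J))+I)(43) = 71
Read each symbol's code off the tree from the root (left child = 0, right child = 1).

Codes:
  J: 1011 (length 4)
  I: 11 (length 2)
  C: 1010 (length 4)
  H: 100 (length 3)
  A: 00 (length 2)
  G: 01 (length 2)
Average code length: 166/71 = 2.3380 bits/symbol


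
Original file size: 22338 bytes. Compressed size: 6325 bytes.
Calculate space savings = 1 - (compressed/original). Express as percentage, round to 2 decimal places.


ratio = compressed/original = 6325/22338 = 0.28315
savings = 1 - ratio = 1 - 0.28315 = 0.71685
as a percentage: 0.71685 * 100 = 71.69%

Space savings = 1 - 6325/22338 = 71.69%


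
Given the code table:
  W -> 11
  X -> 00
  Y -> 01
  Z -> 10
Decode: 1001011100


Decoding:
10 -> Z
01 -> Y
01 -> Y
11 -> W
00 -> X


Result: ZYYWX


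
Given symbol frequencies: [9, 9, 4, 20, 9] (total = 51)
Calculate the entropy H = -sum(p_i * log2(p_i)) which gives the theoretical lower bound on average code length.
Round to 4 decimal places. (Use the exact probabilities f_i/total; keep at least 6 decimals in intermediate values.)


Per-symbol terms -p_i * log2(p_i) with p_i = f_i/51:
  p = 9/51 = 0.176471: log2(p) = -2.502500, -p*log2(p) = 0.441618
  p = 9/51 = 0.176471: log2(p) = -2.502500, -p*log2(p) = 0.441618
  p = 4/51 = 0.078431: log2(p) = -3.672425, -p*log2(p) = 0.288033
  p = 20/51 = 0.392157: log2(p) = -1.350497, -p*log2(p) = 0.529607
  p = 9/51 = 0.176471: log2(p) = -2.502500, -p*log2(p) = 0.441618
H = 0.441618 + 0.441618 + 0.288033 + 0.529607 + 0.441618 = 2.142494

H = 2.1425 bits/symbol


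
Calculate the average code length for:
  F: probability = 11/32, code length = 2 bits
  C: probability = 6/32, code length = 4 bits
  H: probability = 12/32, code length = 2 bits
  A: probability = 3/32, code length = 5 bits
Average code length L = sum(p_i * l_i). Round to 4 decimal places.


Weighted contributions p_i * l_i:
  F: (11/32) * 2 = 22/32
  C: (6/32) * 4 = 24/32
  H: (12/32) * 2 = 24/32
  A: (3/32) * 5 = 15/32
Sum = (22 + 24 + 24 + 15)/32 = 85/32

L = 85/32 = 2.6563 bits/symbol


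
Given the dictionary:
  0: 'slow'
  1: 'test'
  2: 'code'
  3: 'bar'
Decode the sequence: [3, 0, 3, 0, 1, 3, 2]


Look up each index in the dictionary:
  3 -> 'bar'
  0 -> 'slow'
  3 -> 'bar'
  0 -> 'slow'
  1 -> 'test'
  3 -> 'bar'
  2 -> 'code'

Decoded: "bar slow bar slow test bar code"


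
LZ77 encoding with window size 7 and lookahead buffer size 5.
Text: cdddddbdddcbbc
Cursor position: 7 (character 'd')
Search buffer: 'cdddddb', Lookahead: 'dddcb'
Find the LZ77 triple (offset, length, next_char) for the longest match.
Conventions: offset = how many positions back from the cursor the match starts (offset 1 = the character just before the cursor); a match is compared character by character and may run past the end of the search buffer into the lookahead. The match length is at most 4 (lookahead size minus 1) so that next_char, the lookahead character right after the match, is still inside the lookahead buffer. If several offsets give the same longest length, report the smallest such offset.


Try each offset into the search buffer:
  offset=1 (pos 6, char 'b'): match length 0
  offset=2 (pos 5, char 'd'): match length 1
  offset=3 (pos 4, char 'd'): match length 2
  offset=4 (pos 3, char 'd'): match length 3
  offset=5 (pos 2, char 'd'): match length 3
  offset=6 (pos 1, char 'd'): match length 3
  offset=7 (pos 0, char 'c'): match length 0
Longest match has length 3, found at offsets 4, 5, 6; take the smallest, offset 4.
next_char = character at position 7 + 3 = 10 -> 'c'

Best match: offset=4, length=3 (matching 'ddd' starting at position 3)
LZ77 triple: (4, 3, 'c')


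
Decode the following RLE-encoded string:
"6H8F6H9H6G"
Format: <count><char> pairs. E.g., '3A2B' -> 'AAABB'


Expanding each <count><char> pair:
  6H -> 'HHHHHH'
  8F -> 'FFFFFFFF'
  6H -> 'HHHHHH'
  9H -> 'HHHHHHHHH'
  6G -> 'GGGGGG'

Decoded = HHHHHHFFFFFFFFHHHHHHHHHHHHHHHGGGGGG


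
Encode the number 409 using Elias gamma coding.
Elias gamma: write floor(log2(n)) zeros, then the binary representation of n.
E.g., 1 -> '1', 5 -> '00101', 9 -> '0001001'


num_bits = floor(log2(409)) + 1 = 9
leading_zeros = num_bits - 1 = 8
binary(409) = 110011001

Elias gamma(409) = '00000000' + '110011001' = 00000000110011001 (17 bits)


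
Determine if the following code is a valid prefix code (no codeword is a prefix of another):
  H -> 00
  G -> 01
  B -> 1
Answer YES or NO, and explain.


Checking each pair (does one codeword prefix another?):
  H='00' vs G='01': no prefix
  H='00' vs B='1': no prefix
  G='01' vs H='00': no prefix
  G='01' vs B='1': no prefix
  B='1' vs H='00': no prefix
  B='1' vs G='01': no prefix
No violation found over all pairs.

YES -- this is a valid prefix code. No codeword is a prefix of any other codeword.


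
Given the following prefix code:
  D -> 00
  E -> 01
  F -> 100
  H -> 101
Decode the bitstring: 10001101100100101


Decoding step by step:
Bits 100 -> F
Bits 01 -> E
Bits 101 -> H
Bits 100 -> F
Bits 100 -> F
Bits 101 -> H


Decoded message: FEHFFH


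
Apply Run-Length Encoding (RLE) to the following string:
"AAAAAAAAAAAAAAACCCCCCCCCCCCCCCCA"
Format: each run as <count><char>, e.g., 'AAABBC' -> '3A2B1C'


Scanning runs left to right:
  i=0: run of 'A' x 15 -> '15A'
  i=15: run of 'C' x 16 -> '16C'
  i=31: run of 'A' x 1 -> '1A'

RLE = 15A16C1A


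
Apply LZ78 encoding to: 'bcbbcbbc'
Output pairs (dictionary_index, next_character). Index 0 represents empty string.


LZ78 encoding steps:
Dictionary: {0: ''}
Step 1: w='' (idx 0), next='b' -> output (0, 'b'), add 'b' as idx 1
Step 2: w='' (idx 0), next='c' -> output (0, 'c'), add 'c' as idx 2
Step 3: w='b' (idx 1), next='b' -> output (1, 'b'), add 'bb' as idx 3
Step 4: w='c' (idx 2), next='b' -> output (2, 'b'), add 'cb' as idx 4
Step 5: w='b' (idx 1), next='c' -> output (1, 'c'), add 'bc' as idx 5


Encoded: [(0, 'b'), (0, 'c'), (1, 'b'), (2, 'b'), (1, 'c')]


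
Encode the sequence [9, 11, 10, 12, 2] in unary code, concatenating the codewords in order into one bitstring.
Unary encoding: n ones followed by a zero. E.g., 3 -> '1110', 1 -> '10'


Encode each number as n ones followed by a terminating 0:
  9 -> 1111111110 (10 bits)
  11 -> 111111111110 (12 bits)
  10 -> 11111111110 (11 bits)
  12 -> 1111111111110 (13 bits)
  2 -> 110 (3 bits)
Total length = 10 + 12 + 11 + 13 + 3 = 49 bits.

Unary([9, 11, 10, 12, 2]) = 1111111110111111111110111111111101111111111110110 (49 bits)


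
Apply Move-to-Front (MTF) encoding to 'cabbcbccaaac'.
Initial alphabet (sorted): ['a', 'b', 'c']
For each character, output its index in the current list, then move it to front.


MTF encoding:
'c': index 2 in ['a', 'b', 'c'] -> ['c', 'a', 'b']
'a': index 1 in ['c', 'a', 'b'] -> ['a', 'c', 'b']
'b': index 2 in ['a', 'c', 'b'] -> ['b', 'a', 'c']
'b': index 0 in ['b', 'a', 'c'] -> ['b', 'a', 'c']
'c': index 2 in ['b', 'a', 'c'] -> ['c', 'b', 'a']
'b': index 1 in ['c', 'b', 'a'] -> ['b', 'c', 'a']
'c': index 1 in ['b', 'c', 'a'] -> ['c', 'b', 'a']
'c': index 0 in ['c', 'b', 'a'] -> ['c', 'b', 'a']
'a': index 2 in ['c', 'b', 'a'] -> ['a', 'c', 'b']
'a': index 0 in ['a', 'c', 'b'] -> ['a', 'c', 'b']
'a': index 0 in ['a', 'c', 'b'] -> ['a', 'c', 'b']
'c': index 1 in ['a', 'c', 'b'] -> ['c', 'a', 'b']


Output: [2, 1, 2, 0, 2, 1, 1, 0, 2, 0, 0, 1]


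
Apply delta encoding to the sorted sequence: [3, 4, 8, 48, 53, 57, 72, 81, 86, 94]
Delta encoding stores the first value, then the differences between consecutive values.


First value: 3
Deltas:
  4 - 3 = 1
  8 - 4 = 4
  48 - 8 = 40
  53 - 48 = 5
  57 - 53 = 4
  72 - 57 = 15
  81 - 72 = 9
  86 - 81 = 5
  94 - 86 = 8


Delta encoded: [3, 1, 4, 40, 5, 4, 15, 9, 5, 8]


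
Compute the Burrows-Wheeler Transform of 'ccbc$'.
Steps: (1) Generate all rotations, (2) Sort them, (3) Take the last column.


Rotations (sorted):
  0: $ccbc -> last char: c
  1: bc$cc -> last char: c
  2: c$ccb -> last char: b
  3: cbc$c -> last char: c
  4: ccbc$ -> last char: $


BWT = ccbc$


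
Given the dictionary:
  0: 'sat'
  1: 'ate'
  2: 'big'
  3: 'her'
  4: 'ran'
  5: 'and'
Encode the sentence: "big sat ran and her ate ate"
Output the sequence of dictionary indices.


Look up each word in the dictionary:
  'big' -> 2
  'sat' -> 0
  'ran' -> 4
  'and' -> 5
  'her' -> 3
  'ate' -> 1
  'ate' -> 1

Encoded: [2, 0, 4, 5, 3, 1, 1]


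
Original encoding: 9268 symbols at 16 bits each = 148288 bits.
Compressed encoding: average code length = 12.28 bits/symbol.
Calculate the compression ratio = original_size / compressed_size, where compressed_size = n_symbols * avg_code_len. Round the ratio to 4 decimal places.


original_size = n_symbols * orig_bits = 9268 * 16 = 148288 bits
compressed_size = n_symbols * avg_code_len = 9268 * 12.28 = 113811.04 bits
ratio = original_size / compressed_size = 148288 / 113811.04 = 1.3029

Compression ratio = 1.3029


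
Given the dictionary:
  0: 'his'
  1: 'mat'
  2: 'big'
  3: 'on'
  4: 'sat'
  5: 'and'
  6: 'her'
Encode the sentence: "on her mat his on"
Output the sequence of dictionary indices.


Look up each word in the dictionary:
  'on' -> 3
  'her' -> 6
  'mat' -> 1
  'his' -> 0
  'on' -> 3

Encoded: [3, 6, 1, 0, 3]


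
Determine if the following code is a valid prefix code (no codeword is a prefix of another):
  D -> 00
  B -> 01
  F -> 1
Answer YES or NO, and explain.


Checking each pair (does one codeword prefix another?):
  D='00' vs B='01': no prefix
  D='00' vs F='1': no prefix
  B='01' vs D='00': no prefix
  B='01' vs F='1': no prefix
  F='1' vs D='00': no prefix
  F='1' vs B='01': no prefix
No violation found over all pairs.

YES -- this is a valid prefix code. No codeword is a prefix of any other codeword.


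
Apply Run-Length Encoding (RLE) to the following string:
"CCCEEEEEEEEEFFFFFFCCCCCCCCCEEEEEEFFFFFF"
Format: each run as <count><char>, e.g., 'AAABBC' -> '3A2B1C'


Scanning runs left to right:
  i=0: run of 'C' x 3 -> '3C'
  i=3: run of 'E' x 9 -> '9E'
  i=12: run of 'F' x 6 -> '6F'
  i=18: run of 'C' x 9 -> '9C'
  i=27: run of 'E' x 6 -> '6E'
  i=33: run of 'F' x 6 -> '6F'

RLE = 3C9E6F9C6E6F


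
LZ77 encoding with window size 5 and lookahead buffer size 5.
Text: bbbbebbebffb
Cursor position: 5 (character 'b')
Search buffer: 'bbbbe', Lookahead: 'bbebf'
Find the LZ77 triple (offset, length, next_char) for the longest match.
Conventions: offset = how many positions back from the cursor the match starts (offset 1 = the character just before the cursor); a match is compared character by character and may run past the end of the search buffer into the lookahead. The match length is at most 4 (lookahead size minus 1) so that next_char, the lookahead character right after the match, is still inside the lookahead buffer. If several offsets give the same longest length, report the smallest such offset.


Try each offset into the search buffer:
  offset=1 (pos 4, char 'e'): match length 0
  offset=2 (pos 3, char 'b'): match length 1
  offset=3 (pos 2, char 'b'): match length 4
  offset=4 (pos 1, char 'b'): match length 2
  offset=5 (pos 0, char 'b'): match length 2
Longest match has length 4 at offset 3.
next_char = character at position 5 + 4 = 9 -> 'f'

Best match: offset=3, length=4 (matching 'bbeb' starting at position 2)
LZ77 triple: (3, 4, 'f')


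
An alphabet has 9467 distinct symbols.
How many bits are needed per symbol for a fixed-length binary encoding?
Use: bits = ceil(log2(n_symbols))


log2(9467) = 13.2087
Bracket: 2^13 = 8192 < 9467 <= 2^14 = 16384
So ceil(log2(9467)) = 14

bits = ceil(log2(9467)) = ceil(13.2087) = 14 bits


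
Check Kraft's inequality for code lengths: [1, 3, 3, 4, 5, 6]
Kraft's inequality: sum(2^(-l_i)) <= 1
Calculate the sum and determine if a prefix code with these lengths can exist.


Sum = 2^(-1) + 2^(-3) + 2^(-3) + 2^(-4) + 2^(-5) + 2^(-6)
    = 0.5 + 0.125 + 0.125 + 0.0625 + 0.03125 + 0.015625
    = 55/64 = 0.859375
Since 0.859375 <= 1, Kraft's inequality IS satisfied.
A prefix code with these lengths CAN exist.

Kraft sum = 0.859375. Satisfied.


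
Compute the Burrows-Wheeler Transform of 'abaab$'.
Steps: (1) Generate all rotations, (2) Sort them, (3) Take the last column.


Rotations (sorted):
  0: $abaab -> last char: b
  1: aab$ab -> last char: b
  2: ab$aba -> last char: a
  3: abaab$ -> last char: $
  4: b$abaa -> last char: a
  5: baab$a -> last char: a


BWT = bba$aa


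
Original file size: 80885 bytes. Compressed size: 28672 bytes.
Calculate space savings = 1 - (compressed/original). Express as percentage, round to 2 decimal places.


ratio = compressed/original = 28672/80885 = 0.354479
savings = 1 - ratio = 1 - 0.354479 = 0.645521
as a percentage: 0.645521 * 100 = 64.55%

Space savings = 1 - 28672/80885 = 64.55%


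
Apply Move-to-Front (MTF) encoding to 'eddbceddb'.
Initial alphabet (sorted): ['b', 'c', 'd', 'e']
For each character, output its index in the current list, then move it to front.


MTF encoding:
'e': index 3 in ['b', 'c', 'd', 'e'] -> ['e', 'b', 'c', 'd']
'd': index 3 in ['e', 'b', 'c', 'd'] -> ['d', 'e', 'b', 'c']
'd': index 0 in ['d', 'e', 'b', 'c'] -> ['d', 'e', 'b', 'c']
'b': index 2 in ['d', 'e', 'b', 'c'] -> ['b', 'd', 'e', 'c']
'c': index 3 in ['b', 'd', 'e', 'c'] -> ['c', 'b', 'd', 'e']
'e': index 3 in ['c', 'b', 'd', 'e'] -> ['e', 'c', 'b', 'd']
'd': index 3 in ['e', 'c', 'b', 'd'] -> ['d', 'e', 'c', 'b']
'd': index 0 in ['d', 'e', 'c', 'b'] -> ['d', 'e', 'c', 'b']
'b': index 3 in ['d', 'e', 'c', 'b'] -> ['b', 'd', 'e', 'c']


Output: [3, 3, 0, 2, 3, 3, 3, 0, 3]


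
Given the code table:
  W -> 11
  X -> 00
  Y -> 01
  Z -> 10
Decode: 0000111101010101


Decoding:
00 -> X
00 -> X
11 -> W
11 -> W
01 -> Y
01 -> Y
01 -> Y
01 -> Y


Result: XXWWYYYY


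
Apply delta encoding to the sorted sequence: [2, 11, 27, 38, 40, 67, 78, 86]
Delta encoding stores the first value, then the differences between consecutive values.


First value: 2
Deltas:
  11 - 2 = 9
  27 - 11 = 16
  38 - 27 = 11
  40 - 38 = 2
  67 - 40 = 27
  78 - 67 = 11
  86 - 78 = 8


Delta encoded: [2, 9, 16, 11, 2, 27, 11, 8]


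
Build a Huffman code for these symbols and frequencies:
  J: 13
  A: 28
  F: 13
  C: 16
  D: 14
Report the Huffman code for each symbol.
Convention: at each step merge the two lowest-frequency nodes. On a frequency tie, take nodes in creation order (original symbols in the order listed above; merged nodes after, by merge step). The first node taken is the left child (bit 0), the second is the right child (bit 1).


Huffman tree construction:
Step 1: Merge J(13) + F(13) = 26
Step 2: Merge D(14) + C(16) = 30
Step 3: Merge (J+F)(26) + A(28) = 54
Step 4: Merge (D+C)(30) + ((J+F)+A)(54) = 84
Read each symbol's code off the tree from the root (left child = 0, right child = 1).

Codes:
  J: 100 (length 3)
  A: 11 (length 2)
  F: 101 (length 3)
  C: 01 (length 2)
  D: 00 (length 2)
Average code length: 194/84 = 2.3095 bits/symbol


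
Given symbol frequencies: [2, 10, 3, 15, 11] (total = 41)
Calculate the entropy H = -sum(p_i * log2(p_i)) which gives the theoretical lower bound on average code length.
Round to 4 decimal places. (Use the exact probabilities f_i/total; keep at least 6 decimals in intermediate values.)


Per-symbol terms -p_i * log2(p_i) with p_i = f_i/41:
  p = 2/41 = 0.048780: log2(p) = -4.357552, -p*log2(p) = 0.212564
  p = 10/41 = 0.243902: log2(p) = -2.035624, -p*log2(p) = 0.496494
  p = 3/41 = 0.073171: log2(p) = -3.772590, -p*log2(p) = 0.276043
  p = 15/41 = 0.365854: log2(p) = -1.450661, -p*log2(p) = 0.530730
  p = 11/41 = 0.268293: log2(p) = -1.898120, -p*log2(p) = 0.509252
H = 0.212564 + 0.496494 + 0.276043 + 0.530730 + 0.509252 = 2.025083

H = 2.0251 bits/symbol


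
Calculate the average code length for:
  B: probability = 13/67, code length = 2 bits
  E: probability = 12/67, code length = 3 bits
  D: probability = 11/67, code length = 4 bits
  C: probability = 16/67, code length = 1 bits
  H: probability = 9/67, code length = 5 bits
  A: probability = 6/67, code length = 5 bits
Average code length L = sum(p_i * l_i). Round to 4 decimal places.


Weighted contributions p_i * l_i:
  B: (13/67) * 2 = 26/67
  E: (12/67) * 3 = 36/67
  D: (11/67) * 4 = 44/67
  C: (16/67) * 1 = 16/67
  H: (9/67) * 5 = 45/67
  A: (6/67) * 5 = 30/67
Sum = (26 + 36 + 44 + 16 + 45 + 30)/67 = 197/67

L = 197/67 = 2.9403 bits/symbol


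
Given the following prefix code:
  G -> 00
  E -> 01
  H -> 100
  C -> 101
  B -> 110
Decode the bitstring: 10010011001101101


Decoding step by step:
Bits 100 -> H
Bits 100 -> H
Bits 110 -> B
Bits 01 -> E
Bits 101 -> C
Bits 101 -> C


Decoded message: HHBECC


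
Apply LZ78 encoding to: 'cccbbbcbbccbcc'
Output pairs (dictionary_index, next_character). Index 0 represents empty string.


LZ78 encoding steps:
Dictionary: {0: ''}
Step 1: w='' (idx 0), next='c' -> output (0, 'c'), add 'c' as idx 1
Step 2: w='c' (idx 1), next='c' -> output (1, 'c'), add 'cc' as idx 2
Step 3: w='' (idx 0), next='b' -> output (0, 'b'), add 'b' as idx 3
Step 4: w='b' (idx 3), next='b' -> output (3, 'b'), add 'bb' as idx 4
Step 5: w='c' (idx 1), next='b' -> output (1, 'b'), add 'cb' as idx 5
Step 6: w='b' (idx 3), next='c' -> output (3, 'c'), add 'bc' as idx 6
Step 7: w='cb' (idx 5), next='c' -> output (5, 'c'), add 'cbc' as idx 7
Step 8: w='c' (idx 1), end of input -> output (1, '')


Encoded: [(0, 'c'), (1, 'c'), (0, 'b'), (3, 'b'), (1, 'b'), (3, 'c'), (5, 'c'), (1, '')]


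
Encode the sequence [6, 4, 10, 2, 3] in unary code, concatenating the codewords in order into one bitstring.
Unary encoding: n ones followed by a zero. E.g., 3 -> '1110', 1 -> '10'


Encode each number as n ones followed by a terminating 0:
  6 -> 1111110 (7 bits)
  4 -> 11110 (5 bits)
  10 -> 11111111110 (11 bits)
  2 -> 110 (3 bits)
  3 -> 1110 (4 bits)
Total length = 7 + 5 + 11 + 3 + 4 = 30 bits.

Unary([6, 4, 10, 2, 3]) = 111111011110111111111101101110 (30 bits)


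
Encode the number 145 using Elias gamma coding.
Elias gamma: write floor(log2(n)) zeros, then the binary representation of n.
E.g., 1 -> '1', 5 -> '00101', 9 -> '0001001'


num_bits = floor(log2(145)) + 1 = 8
leading_zeros = num_bits - 1 = 7
binary(145) = 10010001

Elias gamma(145) = '0000000' + '10010001' = 000000010010001 (15 bits)


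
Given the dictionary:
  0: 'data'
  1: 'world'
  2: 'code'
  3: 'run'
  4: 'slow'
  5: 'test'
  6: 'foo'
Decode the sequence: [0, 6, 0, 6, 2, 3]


Look up each index in the dictionary:
  0 -> 'data'
  6 -> 'foo'
  0 -> 'data'
  6 -> 'foo'
  2 -> 'code'
  3 -> 'run'

Decoded: "data foo data foo code run"


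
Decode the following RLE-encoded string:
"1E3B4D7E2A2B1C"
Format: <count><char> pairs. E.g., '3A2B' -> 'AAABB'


Expanding each <count><char> pair:
  1E -> 'E'
  3B -> 'BBB'
  4D -> 'DDDD'
  7E -> 'EEEEEEE'
  2A -> 'AA'
  2B -> 'BB'
  1C -> 'C'

Decoded = EBBBDDDDEEEEEEEAABBC


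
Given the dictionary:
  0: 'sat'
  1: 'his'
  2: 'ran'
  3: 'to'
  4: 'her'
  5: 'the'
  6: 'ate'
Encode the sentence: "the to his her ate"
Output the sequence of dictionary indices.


Look up each word in the dictionary:
  'the' -> 5
  'to' -> 3
  'his' -> 1
  'her' -> 4
  'ate' -> 6

Encoded: [5, 3, 1, 4, 6]


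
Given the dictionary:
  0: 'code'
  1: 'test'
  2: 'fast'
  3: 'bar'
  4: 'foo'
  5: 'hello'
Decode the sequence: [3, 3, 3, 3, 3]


Look up each index in the dictionary:
  3 -> 'bar'
  3 -> 'bar'
  3 -> 'bar'
  3 -> 'bar'
  3 -> 'bar'

Decoded: "bar bar bar bar bar"


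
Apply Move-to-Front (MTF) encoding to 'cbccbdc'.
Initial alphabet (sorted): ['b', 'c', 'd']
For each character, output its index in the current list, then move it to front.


MTF encoding:
'c': index 1 in ['b', 'c', 'd'] -> ['c', 'b', 'd']
'b': index 1 in ['c', 'b', 'd'] -> ['b', 'c', 'd']
'c': index 1 in ['b', 'c', 'd'] -> ['c', 'b', 'd']
'c': index 0 in ['c', 'b', 'd'] -> ['c', 'b', 'd']
'b': index 1 in ['c', 'b', 'd'] -> ['b', 'c', 'd']
'd': index 2 in ['b', 'c', 'd'] -> ['d', 'b', 'c']
'c': index 2 in ['d', 'b', 'c'] -> ['c', 'd', 'b']


Output: [1, 1, 1, 0, 1, 2, 2]


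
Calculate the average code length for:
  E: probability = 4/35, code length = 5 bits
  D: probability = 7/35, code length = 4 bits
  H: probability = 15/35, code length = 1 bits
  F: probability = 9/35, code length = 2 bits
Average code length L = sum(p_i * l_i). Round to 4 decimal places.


Weighted contributions p_i * l_i:
  E: (4/35) * 5 = 20/35
  D: (7/35) * 4 = 28/35
  H: (15/35) * 1 = 15/35
  F: (9/35) * 2 = 18/35
Sum = (20 + 28 + 15 + 18)/35 = 81/35

L = 81/35 = 2.3143 bits/symbol


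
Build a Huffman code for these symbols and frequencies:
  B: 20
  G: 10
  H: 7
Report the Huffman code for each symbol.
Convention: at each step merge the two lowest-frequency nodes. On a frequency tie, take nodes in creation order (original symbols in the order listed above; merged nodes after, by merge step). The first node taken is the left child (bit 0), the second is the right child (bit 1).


Huffman tree construction:
Step 1: Merge H(7) + G(10) = 17
Step 2: Merge (H+G)(17) + B(20) = 37
Read each symbol's code off the tree from the root (left child = 0, right child = 1).

Codes:
  B: 1 (length 1)
  G: 01 (length 2)
  H: 00 (length 2)
Average code length: 54/37 = 1.4595 bits/symbol


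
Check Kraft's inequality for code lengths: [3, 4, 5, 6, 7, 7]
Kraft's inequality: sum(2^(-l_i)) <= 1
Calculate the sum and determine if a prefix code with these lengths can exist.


Sum = 2^(-3) + 2^(-4) + 2^(-5) + 2^(-6) + 2^(-7) + 2^(-7)
    = 0.125 + 0.0625 + 0.03125 + 0.015625 + 0.0078125 + 0.0078125
    = 32/128 = 0.25
Since 0.25 <= 1, Kraft's inequality IS satisfied.
A prefix code with these lengths CAN exist.

Kraft sum = 0.25. Satisfied.


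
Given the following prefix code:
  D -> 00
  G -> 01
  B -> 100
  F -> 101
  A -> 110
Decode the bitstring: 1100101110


Decoding step by step:
Bits 110 -> A
Bits 01 -> G
Bits 01 -> G
Bits 110 -> A


Decoded message: AGGA


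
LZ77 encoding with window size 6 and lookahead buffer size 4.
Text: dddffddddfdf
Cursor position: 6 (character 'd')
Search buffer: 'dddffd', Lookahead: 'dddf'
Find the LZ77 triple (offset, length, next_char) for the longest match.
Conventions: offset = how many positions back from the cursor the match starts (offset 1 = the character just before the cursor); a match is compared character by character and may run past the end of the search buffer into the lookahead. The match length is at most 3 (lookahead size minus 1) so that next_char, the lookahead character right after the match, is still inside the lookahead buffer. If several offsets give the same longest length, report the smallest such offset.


Try each offset into the search buffer:
  offset=1 (pos 5, char 'd'): match length 3
  offset=2 (pos 4, char 'f'): match length 0
  offset=3 (pos 3, char 'f'): match length 0
  offset=4 (pos 2, char 'd'): match length 1
  offset=5 (pos 1, char 'd'): match length 2
  offset=6 (pos 0, char 'd'): match length 3
Longest match has length 3, found at offsets 1, 6; take the smallest, offset 1.
next_char = character at position 6 + 3 = 9 -> 'f'

Best match: offset=1, length=3 (matching 'ddd' starting at position 5)
LZ77 triple: (1, 3, 'f')


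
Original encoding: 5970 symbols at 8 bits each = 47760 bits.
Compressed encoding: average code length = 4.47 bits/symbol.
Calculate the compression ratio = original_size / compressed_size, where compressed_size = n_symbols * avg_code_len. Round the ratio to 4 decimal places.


original_size = n_symbols * orig_bits = 5970 * 8 = 47760 bits
compressed_size = n_symbols * avg_code_len = 5970 * 4.47 = 26685.9 bits
ratio = original_size / compressed_size = 47760 / 26685.9 = 1.7897

Compression ratio = 1.7897


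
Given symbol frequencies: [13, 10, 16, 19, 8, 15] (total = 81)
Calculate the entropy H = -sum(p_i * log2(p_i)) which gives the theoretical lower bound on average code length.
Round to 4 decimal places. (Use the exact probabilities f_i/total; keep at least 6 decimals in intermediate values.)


Per-symbol terms -p_i * log2(p_i) with p_i = f_i/81:
  p = 13/81 = 0.160494: log2(p) = -2.639410, -p*log2(p) = 0.423609
  p = 10/81 = 0.123457: log2(p) = -3.017922, -p*log2(p) = 0.372583
  p = 16/81 = 0.197531: log2(p) = -2.339850, -p*log2(p) = 0.462193
  p = 19/81 = 0.234568: log2(p) = -2.091922, -p*log2(p) = 0.490698
  p = 8/81 = 0.098765: log2(p) = -3.339850, -p*log2(p) = 0.329862
  p = 15/81 = 0.185185: log2(p) = -2.432959, -p*log2(p) = 0.450548
H = 0.423609 + 0.372583 + 0.462193 + 0.490698 + 0.329862 + 0.450548 = 2.529493

H = 2.5295 bits/symbol


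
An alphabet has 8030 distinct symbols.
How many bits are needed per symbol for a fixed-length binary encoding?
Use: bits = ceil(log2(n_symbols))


log2(8030) = 12.9712
Bracket: 2^12 = 4096 < 8030 <= 2^13 = 8192
So ceil(log2(8030)) = 13

bits = ceil(log2(8030)) = ceil(12.9712) = 13 bits


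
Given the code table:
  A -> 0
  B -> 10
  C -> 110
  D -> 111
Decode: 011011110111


Decoding:
0 -> A
110 -> C
111 -> D
10 -> B
111 -> D


Result: ACDBD


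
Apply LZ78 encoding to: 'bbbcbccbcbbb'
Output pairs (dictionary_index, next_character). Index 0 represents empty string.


LZ78 encoding steps:
Dictionary: {0: ''}
Step 1: w='' (idx 0), next='b' -> output (0, 'b'), add 'b' as idx 1
Step 2: w='b' (idx 1), next='b' -> output (1, 'b'), add 'bb' as idx 2
Step 3: w='' (idx 0), next='c' -> output (0, 'c'), add 'c' as idx 3
Step 4: w='b' (idx 1), next='c' -> output (1, 'c'), add 'bc' as idx 4
Step 5: w='c' (idx 3), next='b' -> output (3, 'b'), add 'cb' as idx 5
Step 6: w='cb' (idx 5), next='b' -> output (5, 'b'), add 'cbb' as idx 6
Step 7: w='b' (idx 1), end of input -> output (1, '')


Encoded: [(0, 'b'), (1, 'b'), (0, 'c'), (1, 'c'), (3, 'b'), (5, 'b'), (1, '')]


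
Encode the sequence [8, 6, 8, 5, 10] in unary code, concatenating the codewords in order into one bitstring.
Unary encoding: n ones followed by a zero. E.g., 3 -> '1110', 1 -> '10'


Encode each number as n ones followed by a terminating 0:
  8 -> 111111110 (9 bits)
  6 -> 1111110 (7 bits)
  8 -> 111111110 (9 bits)
  5 -> 111110 (6 bits)
  10 -> 11111111110 (11 bits)
Total length = 9 + 7 + 9 + 6 + 11 = 42 bits.

Unary([8, 6, 8, 5, 10]) = 111111110111111011111111011111011111111110 (42 bits)


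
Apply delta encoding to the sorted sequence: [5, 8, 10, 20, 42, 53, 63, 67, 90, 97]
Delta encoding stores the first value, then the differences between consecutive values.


First value: 5
Deltas:
  8 - 5 = 3
  10 - 8 = 2
  20 - 10 = 10
  42 - 20 = 22
  53 - 42 = 11
  63 - 53 = 10
  67 - 63 = 4
  90 - 67 = 23
  97 - 90 = 7


Delta encoded: [5, 3, 2, 10, 22, 11, 10, 4, 23, 7]


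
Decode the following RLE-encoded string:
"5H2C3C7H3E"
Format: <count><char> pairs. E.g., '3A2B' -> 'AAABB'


Expanding each <count><char> pair:
  5H -> 'HHHHH'
  2C -> 'CC'
  3C -> 'CCC'
  7H -> 'HHHHHHH'
  3E -> 'EEE'

Decoded = HHHHHCCCCCHHHHHHHEEE


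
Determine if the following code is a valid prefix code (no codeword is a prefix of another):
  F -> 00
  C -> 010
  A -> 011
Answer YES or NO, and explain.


Checking each pair (does one codeword prefix another?):
  F='00' vs C='010': no prefix
  F='00' vs A='011': no prefix
  C='010' vs F='00': no prefix
  C='010' vs A='011': no prefix
  A='011' vs F='00': no prefix
  A='011' vs C='010': no prefix
No violation found over all pairs.

YES -- this is a valid prefix code. No codeword is a prefix of any other codeword.


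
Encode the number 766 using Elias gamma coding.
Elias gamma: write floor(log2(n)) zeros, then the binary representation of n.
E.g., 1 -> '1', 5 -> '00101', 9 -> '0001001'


num_bits = floor(log2(766)) + 1 = 10
leading_zeros = num_bits - 1 = 9
binary(766) = 1011111110

Elias gamma(766) = '000000000' + '1011111110' = 0000000001011111110 (19 bits)


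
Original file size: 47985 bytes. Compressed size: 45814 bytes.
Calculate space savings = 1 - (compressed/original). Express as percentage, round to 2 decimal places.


ratio = compressed/original = 45814/47985 = 0.954757
savings = 1 - ratio = 1 - 0.954757 = 0.045243
as a percentage: 0.045243 * 100 = 4.52%

Space savings = 1 - 45814/47985 = 4.52%


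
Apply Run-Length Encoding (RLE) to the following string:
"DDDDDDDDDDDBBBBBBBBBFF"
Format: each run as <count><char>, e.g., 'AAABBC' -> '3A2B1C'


Scanning runs left to right:
  i=0: run of 'D' x 11 -> '11D'
  i=11: run of 'B' x 9 -> '9B'
  i=20: run of 'F' x 2 -> '2F'

RLE = 11D9B2F


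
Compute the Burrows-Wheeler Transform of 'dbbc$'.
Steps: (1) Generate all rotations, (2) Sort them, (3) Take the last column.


Rotations (sorted):
  0: $dbbc -> last char: c
  1: bbc$d -> last char: d
  2: bc$db -> last char: b
  3: c$dbb -> last char: b
  4: dbbc$ -> last char: $


BWT = cdbb$


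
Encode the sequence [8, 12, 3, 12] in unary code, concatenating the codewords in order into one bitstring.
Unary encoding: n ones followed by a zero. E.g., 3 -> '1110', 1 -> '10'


Encode each number as n ones followed by a terminating 0:
  8 -> 111111110 (9 bits)
  12 -> 1111111111110 (13 bits)
  3 -> 1110 (4 bits)
  12 -> 1111111111110 (13 bits)
Total length = 9 + 13 + 4 + 13 = 39 bits.

Unary([8, 12, 3, 12]) = 111111110111111111111011101111111111110 (39 bits)


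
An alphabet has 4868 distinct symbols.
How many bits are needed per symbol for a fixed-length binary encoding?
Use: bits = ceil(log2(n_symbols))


log2(4868) = 12.2491
Bracket: 2^12 = 4096 < 4868 <= 2^13 = 8192
So ceil(log2(4868)) = 13

bits = ceil(log2(4868)) = ceil(12.2491) = 13 bits


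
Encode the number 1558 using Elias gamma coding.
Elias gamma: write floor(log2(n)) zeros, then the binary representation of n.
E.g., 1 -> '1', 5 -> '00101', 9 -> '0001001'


num_bits = floor(log2(1558)) + 1 = 11
leading_zeros = num_bits - 1 = 10
binary(1558) = 11000010110

Elias gamma(1558) = '0000000000' + '11000010110' = 000000000011000010110 (21 bits)


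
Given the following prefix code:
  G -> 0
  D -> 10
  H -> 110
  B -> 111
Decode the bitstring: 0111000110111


Decoding step by step:
Bits 0 -> G
Bits 111 -> B
Bits 0 -> G
Bits 0 -> G
Bits 0 -> G
Bits 110 -> H
Bits 111 -> B


Decoded message: GBGGGHB


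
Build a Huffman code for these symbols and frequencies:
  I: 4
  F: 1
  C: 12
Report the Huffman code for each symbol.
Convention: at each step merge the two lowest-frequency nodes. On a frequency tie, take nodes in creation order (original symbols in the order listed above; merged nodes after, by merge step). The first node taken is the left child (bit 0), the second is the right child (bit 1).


Huffman tree construction:
Step 1: Merge F(1) + I(4) = 5
Step 2: Merge (F+I)(5) + C(12) = 17
Read each symbol's code off the tree from the root (left child = 0, right child = 1).

Codes:
  I: 01 (length 2)
  F: 00 (length 2)
  C: 1 (length 1)
Average code length: 22/17 = 1.2941 bits/symbol


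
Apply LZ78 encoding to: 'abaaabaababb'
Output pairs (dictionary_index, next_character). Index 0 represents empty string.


LZ78 encoding steps:
Dictionary: {0: ''}
Step 1: w='' (idx 0), next='a' -> output (0, 'a'), add 'a' as idx 1
Step 2: w='' (idx 0), next='b' -> output (0, 'b'), add 'b' as idx 2
Step 3: w='a' (idx 1), next='a' -> output (1, 'a'), add 'aa' as idx 3
Step 4: w='a' (idx 1), next='b' -> output (1, 'b'), add 'ab' as idx 4
Step 5: w='aa' (idx 3), next='b' -> output (3, 'b'), add 'aab' as idx 5
Step 6: w='ab' (idx 4), next='b' -> output (4, 'b'), add 'abb' as idx 6


Encoded: [(0, 'a'), (0, 'b'), (1, 'a'), (1, 'b'), (3, 'b'), (4, 'b')]


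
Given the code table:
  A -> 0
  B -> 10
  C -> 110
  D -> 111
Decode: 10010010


Decoding:
10 -> B
0 -> A
10 -> B
0 -> A
10 -> B


Result: BABAB


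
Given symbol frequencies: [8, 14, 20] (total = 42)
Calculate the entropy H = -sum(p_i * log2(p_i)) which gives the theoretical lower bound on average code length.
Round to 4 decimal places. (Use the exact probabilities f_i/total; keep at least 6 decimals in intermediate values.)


Per-symbol terms -p_i * log2(p_i) with p_i = f_i/42:
  p = 8/42 = 0.190476: log2(p) = -2.392317, -p*log2(p) = 0.455680
  p = 14/42 = 0.333333: log2(p) = -1.584963, -p*log2(p) = 0.528321
  p = 20/42 = 0.476190: log2(p) = -1.070389, -p*log2(p) = 0.509709
H = 0.455680 + 0.528321 + 0.509709 = 1.493710

H = 1.4937 bits/symbol


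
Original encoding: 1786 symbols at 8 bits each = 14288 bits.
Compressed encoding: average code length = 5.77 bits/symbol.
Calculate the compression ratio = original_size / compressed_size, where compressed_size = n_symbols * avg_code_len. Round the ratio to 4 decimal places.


original_size = n_symbols * orig_bits = 1786 * 8 = 14288 bits
compressed_size = n_symbols * avg_code_len = 1786 * 5.77 = 10305.22 bits
ratio = original_size / compressed_size = 14288 / 10305.22 = 1.3865

Compression ratio = 1.3865


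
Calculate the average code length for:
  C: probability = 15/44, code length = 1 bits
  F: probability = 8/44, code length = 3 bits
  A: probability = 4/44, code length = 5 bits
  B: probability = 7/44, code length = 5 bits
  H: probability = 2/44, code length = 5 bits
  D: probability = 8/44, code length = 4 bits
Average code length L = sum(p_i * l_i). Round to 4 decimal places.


Weighted contributions p_i * l_i:
  C: (15/44) * 1 = 15/44
  F: (8/44) * 3 = 24/44
  A: (4/44) * 5 = 20/44
  B: (7/44) * 5 = 35/44
  H: (2/44) * 5 = 10/44
  D: (8/44) * 4 = 32/44
Sum = (15 + 24 + 20 + 35 + 10 + 32)/44 = 136/44

L = 136/44 = 3.0909 bits/symbol


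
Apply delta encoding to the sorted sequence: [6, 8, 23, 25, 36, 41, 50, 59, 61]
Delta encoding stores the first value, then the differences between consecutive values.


First value: 6
Deltas:
  8 - 6 = 2
  23 - 8 = 15
  25 - 23 = 2
  36 - 25 = 11
  41 - 36 = 5
  50 - 41 = 9
  59 - 50 = 9
  61 - 59 = 2


Delta encoded: [6, 2, 15, 2, 11, 5, 9, 9, 2]


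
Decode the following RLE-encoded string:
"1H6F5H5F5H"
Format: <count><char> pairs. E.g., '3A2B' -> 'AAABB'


Expanding each <count><char> pair:
  1H -> 'H'
  6F -> 'FFFFFF'
  5H -> 'HHHHH'
  5F -> 'FFFFF'
  5H -> 'HHHHH'

Decoded = HFFFFFFHHHHHFFFFFHHHHH


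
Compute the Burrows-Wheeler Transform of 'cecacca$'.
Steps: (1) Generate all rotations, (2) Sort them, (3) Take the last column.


Rotations (sorted):
  0: $cecacca -> last char: a
  1: a$cecacc -> last char: c
  2: acca$cec -> last char: c
  3: ca$cecac -> last char: c
  4: cacca$ce -> last char: e
  5: cca$ceca -> last char: a
  6: cecacca$ -> last char: $
  7: ecacca$c -> last char: c


BWT = acccea$c


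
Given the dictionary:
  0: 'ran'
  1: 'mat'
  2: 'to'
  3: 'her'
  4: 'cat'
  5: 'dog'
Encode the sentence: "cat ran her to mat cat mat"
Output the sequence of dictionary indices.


Look up each word in the dictionary:
  'cat' -> 4
  'ran' -> 0
  'her' -> 3
  'to' -> 2
  'mat' -> 1
  'cat' -> 4
  'mat' -> 1

Encoded: [4, 0, 3, 2, 1, 4, 1]


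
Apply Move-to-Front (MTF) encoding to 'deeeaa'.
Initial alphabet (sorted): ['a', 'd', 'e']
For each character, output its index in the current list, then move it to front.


MTF encoding:
'd': index 1 in ['a', 'd', 'e'] -> ['d', 'a', 'e']
'e': index 2 in ['d', 'a', 'e'] -> ['e', 'd', 'a']
'e': index 0 in ['e', 'd', 'a'] -> ['e', 'd', 'a']
'e': index 0 in ['e', 'd', 'a'] -> ['e', 'd', 'a']
'a': index 2 in ['e', 'd', 'a'] -> ['a', 'e', 'd']
'a': index 0 in ['a', 'e', 'd'] -> ['a', 'e', 'd']


Output: [1, 2, 0, 0, 2, 0]


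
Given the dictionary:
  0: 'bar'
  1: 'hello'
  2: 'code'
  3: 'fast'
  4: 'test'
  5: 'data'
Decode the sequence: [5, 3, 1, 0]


Look up each index in the dictionary:
  5 -> 'data'
  3 -> 'fast'
  1 -> 'hello'
  0 -> 'bar'

Decoded: "data fast hello bar"


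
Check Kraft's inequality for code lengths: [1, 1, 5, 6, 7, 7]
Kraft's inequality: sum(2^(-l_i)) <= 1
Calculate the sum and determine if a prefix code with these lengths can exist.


Sum = 2^(-1) + 2^(-1) + 2^(-5) + 2^(-6) + 2^(-7) + 2^(-7)
    = 0.5 + 0.5 + 0.03125 + 0.015625 + 0.0078125 + 0.0078125
    = 136/128 = 1.0625
Since 1.0625 > 1, Kraft's inequality is NOT satisfied.
A prefix code with these lengths CANNOT exist.

Kraft sum = 1.0625. Not satisfied.


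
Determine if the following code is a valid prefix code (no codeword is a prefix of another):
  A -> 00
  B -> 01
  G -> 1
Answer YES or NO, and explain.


Checking each pair (does one codeword prefix another?):
  A='00' vs B='01': no prefix
  A='00' vs G='1': no prefix
  B='01' vs A='00': no prefix
  B='01' vs G='1': no prefix
  G='1' vs A='00': no prefix
  G='1' vs B='01': no prefix
No violation found over all pairs.

YES -- this is a valid prefix code. No codeword is a prefix of any other codeword.


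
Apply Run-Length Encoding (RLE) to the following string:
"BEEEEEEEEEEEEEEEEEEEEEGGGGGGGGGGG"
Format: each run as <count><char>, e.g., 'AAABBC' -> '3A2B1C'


Scanning runs left to right:
  i=0: run of 'B' x 1 -> '1B'
  i=1: run of 'E' x 21 -> '21E'
  i=22: run of 'G' x 11 -> '11G'

RLE = 1B21E11G


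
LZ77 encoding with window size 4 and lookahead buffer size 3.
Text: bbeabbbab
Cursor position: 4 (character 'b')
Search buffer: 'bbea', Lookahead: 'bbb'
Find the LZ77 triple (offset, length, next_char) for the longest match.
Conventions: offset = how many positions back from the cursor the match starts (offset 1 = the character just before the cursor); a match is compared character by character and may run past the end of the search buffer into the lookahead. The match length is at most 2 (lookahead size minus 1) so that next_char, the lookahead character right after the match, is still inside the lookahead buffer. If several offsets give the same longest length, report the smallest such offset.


Try each offset into the search buffer:
  offset=1 (pos 3, char 'a'): match length 0
  offset=2 (pos 2, char 'e'): match length 0
  offset=3 (pos 1, char 'b'): match length 1
  offset=4 (pos 0, char 'b'): match length 2
Longest match has length 2 at offset 4.
next_char = character at position 4 + 2 = 6 -> 'b'

Best match: offset=4, length=2 (matching 'bb' starting at position 0)
LZ77 triple: (4, 2, 'b')
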